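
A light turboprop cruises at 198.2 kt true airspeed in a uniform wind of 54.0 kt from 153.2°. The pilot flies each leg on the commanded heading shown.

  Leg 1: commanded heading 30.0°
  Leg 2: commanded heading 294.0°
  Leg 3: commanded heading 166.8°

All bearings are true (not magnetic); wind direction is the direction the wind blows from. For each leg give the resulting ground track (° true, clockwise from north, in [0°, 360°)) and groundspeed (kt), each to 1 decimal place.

Leg 1: track=18.8°, groundspeed=232.2 kt
Leg 2: track=302.1°, groundspeed=242.5 kt
Leg 3: track=171.8°, groundspeed=146.3 kt

Leg 1: heading 30.0°; drift -11.2° → track 18.8°, groundspeed 232.2 kt
Leg 2: heading 294.0°; drift +8.1° → track 302.1°, groundspeed 242.5 kt
Leg 3: heading 166.8°; drift +5.0° → track 171.8°, groundspeed 146.3 kt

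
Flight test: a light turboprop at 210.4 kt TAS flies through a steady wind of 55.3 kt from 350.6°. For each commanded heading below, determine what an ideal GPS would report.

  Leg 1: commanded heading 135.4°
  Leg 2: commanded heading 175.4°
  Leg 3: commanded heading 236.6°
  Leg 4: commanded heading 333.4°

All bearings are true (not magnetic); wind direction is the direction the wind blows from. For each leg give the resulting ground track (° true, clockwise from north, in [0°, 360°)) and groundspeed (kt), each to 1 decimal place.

Leg 1: heading 135.4°; drift +7.1° → track 142.5°, groundspeed 257.6 kt
Leg 2: heading 175.4°; drift -1.0° → track 174.4°, groundspeed 265.5 kt
Leg 3: heading 236.6°; drift -12.2° → track 224.4°, groundspeed 238.3 kt
Leg 4: heading 333.4°; drift -5.9° → track 327.5°, groundspeed 158.4 kt

Leg 1: track=142.5°, groundspeed=257.6 kt
Leg 2: track=174.4°, groundspeed=265.5 kt
Leg 3: track=224.4°, groundspeed=238.3 kt
Leg 4: track=327.5°, groundspeed=158.4 kt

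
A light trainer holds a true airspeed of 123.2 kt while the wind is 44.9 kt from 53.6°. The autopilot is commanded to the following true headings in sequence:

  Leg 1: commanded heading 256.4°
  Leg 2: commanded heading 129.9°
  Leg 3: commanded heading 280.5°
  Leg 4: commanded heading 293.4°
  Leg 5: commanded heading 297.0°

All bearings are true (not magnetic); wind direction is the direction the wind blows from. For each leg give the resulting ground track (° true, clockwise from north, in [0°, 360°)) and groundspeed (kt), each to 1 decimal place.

Leg 1: heading 256.4°; drift -6.0° → track 250.4°, groundspeed 165.5 kt
Leg 2: heading 129.9°; drift +21.2° → track 151.1°, groundspeed 120.7 kt
Leg 3: heading 280.5°; drift -12.0° → track 268.5°, groundspeed 157.3 kt
Leg 4: heading 293.4°; drift -14.9° → track 278.5°, groundspeed 150.9 kt
Leg 5: heading 297.0°; drift -15.7° → track 281.3°, groundspeed 148.8 kt

Leg 1: track=250.4°, groundspeed=165.5 kt
Leg 2: track=151.1°, groundspeed=120.7 kt
Leg 3: track=268.5°, groundspeed=157.3 kt
Leg 4: track=278.5°, groundspeed=150.9 kt
Leg 5: track=281.3°, groundspeed=148.8 kt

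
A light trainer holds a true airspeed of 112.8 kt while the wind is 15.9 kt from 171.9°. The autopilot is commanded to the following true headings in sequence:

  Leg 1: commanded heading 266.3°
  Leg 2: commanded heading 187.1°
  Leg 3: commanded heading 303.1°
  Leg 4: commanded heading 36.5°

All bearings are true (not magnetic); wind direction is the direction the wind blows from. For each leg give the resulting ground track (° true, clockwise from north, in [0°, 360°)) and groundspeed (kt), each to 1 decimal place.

Leg 1: heading 266.3°; drift +7.9° → track 274.2°, groundspeed 115.1 kt
Leg 2: heading 187.1°; drift +2.4° → track 189.5°, groundspeed 97.5 kt
Leg 3: heading 303.1°; drift +5.5° → track 308.6°, groundspeed 123.9 kt
Leg 4: heading 36.5°; drift -5.1° → track 31.4°, groundspeed 124.6 kt

Leg 1: track=274.2°, groundspeed=115.1 kt
Leg 2: track=189.5°, groundspeed=97.5 kt
Leg 3: track=308.6°, groundspeed=123.9 kt
Leg 4: track=31.4°, groundspeed=124.6 kt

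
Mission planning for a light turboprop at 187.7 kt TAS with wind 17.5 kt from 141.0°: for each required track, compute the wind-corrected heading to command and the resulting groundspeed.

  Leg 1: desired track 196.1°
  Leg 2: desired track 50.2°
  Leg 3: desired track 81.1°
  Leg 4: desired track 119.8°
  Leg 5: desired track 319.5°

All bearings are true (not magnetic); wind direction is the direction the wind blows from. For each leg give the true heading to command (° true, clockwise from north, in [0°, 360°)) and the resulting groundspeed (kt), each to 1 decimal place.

Leg 1: desired track 196.1°; wind correction -4.4° → command heading 191.7°, groundspeed 177.1 kt
Leg 2: desired track 50.2°; wind correction +5.3° → command heading 55.5°, groundspeed 187.1 kt
Leg 3: desired track 81.1°; wind correction +4.6° → command heading 85.7°, groundspeed 178.3 kt
Leg 4: desired track 119.8°; wind correction +1.9° → command heading 121.7°, groundspeed 171.3 kt
Leg 5: desired track 319.5°; wind correction -0.1° → command heading 319.4°, groundspeed 205.2 kt

Leg 1: heading=191.7°, groundspeed=177.1 kt
Leg 2: heading=55.5°, groundspeed=187.1 kt
Leg 3: heading=85.7°, groundspeed=178.3 kt
Leg 4: heading=121.7°, groundspeed=171.3 kt
Leg 5: heading=319.4°, groundspeed=205.2 kt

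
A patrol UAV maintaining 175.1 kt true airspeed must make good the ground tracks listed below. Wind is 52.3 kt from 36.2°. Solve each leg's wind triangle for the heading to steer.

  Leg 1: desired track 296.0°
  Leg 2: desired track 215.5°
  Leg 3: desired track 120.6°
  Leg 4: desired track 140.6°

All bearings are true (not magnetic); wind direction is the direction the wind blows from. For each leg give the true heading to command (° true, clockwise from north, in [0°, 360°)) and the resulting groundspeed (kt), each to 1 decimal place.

Leg 1: heading=313.1°, groundspeed=176.6 kt
Leg 2: heading=215.3°, groundspeed=227.4 kt
Leg 3: heading=103.3°, groundspeed=162.1 kt
Leg 4: heading=123.8°, groundspeed=180.6 kt

Leg 1: desired track 296.0°; wind correction +17.1° → command heading 313.1°, groundspeed 176.6 kt
Leg 2: desired track 215.5°; wind correction -0.2° → command heading 215.3°, groundspeed 227.4 kt
Leg 3: desired track 120.6°; wind correction -17.3° → command heading 103.3°, groundspeed 162.1 kt
Leg 4: desired track 140.6°; wind correction -16.8° → command heading 123.8°, groundspeed 180.6 kt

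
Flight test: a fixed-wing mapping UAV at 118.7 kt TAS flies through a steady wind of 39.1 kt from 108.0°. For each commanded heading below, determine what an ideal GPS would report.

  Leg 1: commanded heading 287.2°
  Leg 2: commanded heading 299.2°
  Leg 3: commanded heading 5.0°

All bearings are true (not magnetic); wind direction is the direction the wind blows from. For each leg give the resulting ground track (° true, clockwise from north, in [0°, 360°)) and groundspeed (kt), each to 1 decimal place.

Leg 1: track=287.4°, groundspeed=157.8 kt
Leg 2: track=296.4°, groundspeed=157.2 kt
Leg 3: track=348.4°, groundspeed=133.1 kt

Leg 1: heading 287.2°; drift +0.2° → track 287.4°, groundspeed 157.8 kt
Leg 2: heading 299.2°; drift -2.8° → track 296.4°, groundspeed 157.2 kt
Leg 3: heading 5.0°; drift -16.6° → track 348.4°, groundspeed 133.1 kt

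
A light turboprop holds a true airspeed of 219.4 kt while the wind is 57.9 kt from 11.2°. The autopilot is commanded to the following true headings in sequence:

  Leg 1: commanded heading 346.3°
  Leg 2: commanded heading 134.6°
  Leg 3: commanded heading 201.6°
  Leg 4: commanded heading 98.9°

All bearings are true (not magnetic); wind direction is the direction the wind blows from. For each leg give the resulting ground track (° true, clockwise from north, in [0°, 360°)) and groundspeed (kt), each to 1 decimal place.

Leg 1: track=338.0°, groundspeed=168.7 kt
Leg 2: track=145.5°, groundspeed=255.9 kt
Leg 3: track=199.4°, groundspeed=276.5 kt
Leg 4: track=113.8°, groundspeed=224.7 kt

Leg 1: heading 346.3°; drift -8.3° → track 338.0°, groundspeed 168.7 kt
Leg 2: heading 134.6°; drift +10.9° → track 145.5°, groundspeed 255.9 kt
Leg 3: heading 201.6°; drift -2.2° → track 199.4°, groundspeed 276.5 kt
Leg 4: heading 98.9°; drift +14.9° → track 113.8°, groundspeed 224.7 kt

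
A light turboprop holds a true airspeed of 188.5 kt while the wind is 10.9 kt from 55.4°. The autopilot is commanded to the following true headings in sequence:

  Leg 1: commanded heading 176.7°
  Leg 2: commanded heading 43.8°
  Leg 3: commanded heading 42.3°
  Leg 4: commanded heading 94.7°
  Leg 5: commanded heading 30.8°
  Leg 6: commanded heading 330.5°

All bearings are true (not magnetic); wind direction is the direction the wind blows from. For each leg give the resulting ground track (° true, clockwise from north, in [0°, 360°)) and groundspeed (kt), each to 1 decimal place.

Leg 1: heading 176.7°; drift +2.7° → track 179.4°, groundspeed 194.4 kt
Leg 2: heading 43.8°; drift -0.7° → track 43.1°, groundspeed 177.8 kt
Leg 3: heading 42.3°; drift -0.8° → track 41.5°, groundspeed 177.9 kt
Leg 4: heading 94.7°; drift +2.2° → track 96.9°, groundspeed 180.2 kt
Leg 5: heading 30.8°; drift -1.5° → track 29.3°, groundspeed 178.6 kt
Leg 6: heading 330.5°; drift -3.3° → track 327.2°, groundspeed 187.8 kt

Leg 1: track=179.4°, groundspeed=194.4 kt
Leg 2: track=43.1°, groundspeed=177.8 kt
Leg 3: track=41.5°, groundspeed=177.9 kt
Leg 4: track=96.9°, groundspeed=180.2 kt
Leg 5: track=29.3°, groundspeed=178.6 kt
Leg 6: track=327.2°, groundspeed=187.8 kt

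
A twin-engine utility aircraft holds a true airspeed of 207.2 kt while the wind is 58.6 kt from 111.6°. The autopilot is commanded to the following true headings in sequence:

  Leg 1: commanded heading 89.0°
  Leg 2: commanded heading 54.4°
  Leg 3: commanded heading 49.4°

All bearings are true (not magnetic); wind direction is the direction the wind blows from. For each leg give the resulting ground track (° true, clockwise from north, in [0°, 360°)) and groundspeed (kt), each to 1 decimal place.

Leg 1: track=80.6°, groundspeed=154.7 kt
Leg 2: track=38.7°, groundspeed=182.2 kt
Leg 3: track=33.3°, groundspeed=187.2 kt

Leg 1: heading 89.0°; drift -8.4° → track 80.6°, groundspeed 154.7 kt
Leg 2: heading 54.4°; drift -15.7° → track 38.7°, groundspeed 182.2 kt
Leg 3: heading 49.4°; drift -16.1° → track 33.3°, groundspeed 187.2 kt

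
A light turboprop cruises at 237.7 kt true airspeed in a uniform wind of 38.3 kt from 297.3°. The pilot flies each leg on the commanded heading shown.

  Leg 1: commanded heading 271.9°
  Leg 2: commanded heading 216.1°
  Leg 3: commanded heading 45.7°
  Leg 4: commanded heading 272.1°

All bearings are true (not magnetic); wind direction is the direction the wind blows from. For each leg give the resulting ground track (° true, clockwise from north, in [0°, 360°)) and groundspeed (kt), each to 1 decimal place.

Leg 1: heading 271.9°; drift -4.6° → track 267.3°, groundspeed 203.8 kt
Leg 2: heading 216.1°; drift -9.3° → track 206.8°, groundspeed 234.9 kt
Leg 3: heading 45.7°; drift +8.3° → track 54.0°, groundspeed 252.4 kt
Leg 4: heading 272.1°; drift -4.6° → track 267.5°, groundspeed 203.7 kt

Leg 1: track=267.3°, groundspeed=203.8 kt
Leg 2: track=206.8°, groundspeed=234.9 kt
Leg 3: track=54.0°, groundspeed=252.4 kt
Leg 4: track=267.5°, groundspeed=203.7 kt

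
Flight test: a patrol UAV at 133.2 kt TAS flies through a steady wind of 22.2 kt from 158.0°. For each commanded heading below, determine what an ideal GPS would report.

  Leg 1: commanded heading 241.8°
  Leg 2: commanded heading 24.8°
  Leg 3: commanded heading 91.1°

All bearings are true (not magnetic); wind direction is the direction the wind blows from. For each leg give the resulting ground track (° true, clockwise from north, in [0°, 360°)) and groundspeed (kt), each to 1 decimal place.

Leg 1: heading 241.8°; drift +9.6° → track 251.4°, groundspeed 132.7 kt
Leg 2: heading 24.8°; drift -6.2° → track 18.6°, groundspeed 149.3 kt
Leg 3: heading 91.1°; drift -9.3° → track 81.8°, groundspeed 126.2 kt

Leg 1: track=251.4°, groundspeed=132.7 kt
Leg 2: track=18.6°, groundspeed=149.3 kt
Leg 3: track=81.8°, groundspeed=126.2 kt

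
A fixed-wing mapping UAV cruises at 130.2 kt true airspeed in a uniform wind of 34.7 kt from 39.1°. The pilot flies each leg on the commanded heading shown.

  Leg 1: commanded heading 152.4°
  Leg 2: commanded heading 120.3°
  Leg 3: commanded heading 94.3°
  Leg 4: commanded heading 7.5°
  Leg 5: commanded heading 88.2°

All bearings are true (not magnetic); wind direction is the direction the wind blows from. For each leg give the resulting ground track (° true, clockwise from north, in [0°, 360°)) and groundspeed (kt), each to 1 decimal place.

Leg 1: heading 152.4°; drift +12.5° → track 164.9°, groundspeed 147.4 kt
Leg 2: heading 120.3°; drift +15.4° → track 135.7°, groundspeed 129.5 kt
Leg 3: heading 94.3°; drift +14.5° → track 108.8°, groundspeed 114.0 kt
Leg 4: heading 7.5°; drift -10.2° → track 357.3°, groundspeed 102.3 kt
Leg 5: heading 88.2°; drift +13.7° → track 101.9°, groundspeed 110.6 kt

Leg 1: track=164.9°, groundspeed=147.4 kt
Leg 2: track=135.7°, groundspeed=129.5 kt
Leg 3: track=108.8°, groundspeed=114.0 kt
Leg 4: track=357.3°, groundspeed=102.3 kt
Leg 5: track=101.9°, groundspeed=110.6 kt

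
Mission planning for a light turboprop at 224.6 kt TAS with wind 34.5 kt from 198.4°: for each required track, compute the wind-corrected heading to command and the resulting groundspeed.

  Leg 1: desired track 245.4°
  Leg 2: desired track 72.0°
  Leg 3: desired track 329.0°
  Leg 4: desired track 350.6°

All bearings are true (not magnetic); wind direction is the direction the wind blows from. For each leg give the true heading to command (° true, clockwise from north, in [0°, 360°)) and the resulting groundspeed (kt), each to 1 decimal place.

Leg 1: heading=238.9°, groundspeed=199.6 kt
Leg 2: heading=79.1°, groundspeed=243.3 kt
Leg 3: heading=322.3°, groundspeed=245.5 kt
Leg 4: heading=346.5°, groundspeed=254.5 kt

Leg 1: desired track 245.4°; wind correction -6.5° → command heading 238.9°, groundspeed 199.6 kt
Leg 2: desired track 72.0°; wind correction +7.1° → command heading 79.1°, groundspeed 243.3 kt
Leg 3: desired track 329.0°; wind correction -6.7° → command heading 322.3°, groundspeed 245.5 kt
Leg 4: desired track 350.6°; wind correction -4.1° → command heading 346.5°, groundspeed 254.5 kt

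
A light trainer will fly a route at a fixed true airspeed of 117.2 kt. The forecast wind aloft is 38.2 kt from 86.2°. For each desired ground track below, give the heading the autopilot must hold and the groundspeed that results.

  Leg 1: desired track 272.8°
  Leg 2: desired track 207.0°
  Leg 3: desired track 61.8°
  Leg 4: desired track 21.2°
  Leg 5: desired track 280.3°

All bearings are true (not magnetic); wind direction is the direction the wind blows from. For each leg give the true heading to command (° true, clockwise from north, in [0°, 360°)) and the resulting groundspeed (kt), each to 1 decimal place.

Leg 1: heading=274.9°, groundspeed=155.1 kt
Leg 2: heading=190.7°, groundspeed=132.1 kt
Leg 3: heading=69.5°, groundspeed=81.3 kt
Leg 4: heading=38.4°, groundspeed=95.8 kt
Leg 5: heading=284.9°, groundspeed=153.9 kt

Leg 1: desired track 272.8°; wind correction +2.1° → command heading 274.9°, groundspeed 155.1 kt
Leg 2: desired track 207.0°; wind correction -16.3° → command heading 190.7°, groundspeed 132.1 kt
Leg 3: desired track 61.8°; wind correction +7.7° → command heading 69.5°, groundspeed 81.3 kt
Leg 4: desired track 21.2°; wind correction +17.2° → command heading 38.4°, groundspeed 95.8 kt
Leg 5: desired track 280.3°; wind correction +4.6° → command heading 284.9°, groundspeed 153.9 kt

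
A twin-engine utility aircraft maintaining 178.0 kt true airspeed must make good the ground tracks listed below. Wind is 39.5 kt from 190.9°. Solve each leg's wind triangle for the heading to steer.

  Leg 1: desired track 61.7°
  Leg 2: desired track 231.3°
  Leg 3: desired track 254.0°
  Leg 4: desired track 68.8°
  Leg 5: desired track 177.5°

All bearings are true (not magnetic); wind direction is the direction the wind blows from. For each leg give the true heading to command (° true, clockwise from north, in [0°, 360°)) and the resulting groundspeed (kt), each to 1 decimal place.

Leg 1: desired track 61.7°; wind correction +9.9° → command heading 71.6°, groundspeed 200.3 kt
Leg 2: desired track 231.3°; wind correction -8.3° → command heading 223.0°, groundspeed 146.1 kt
Leg 3: desired track 254.0°; wind correction -11.4° → command heading 242.6°, groundspeed 156.6 kt
Leg 4: desired track 68.8°; wind correction +10.8° → command heading 79.6°, groundspeed 195.8 kt
Leg 5: desired track 177.5°; wind correction +2.9° → command heading 180.4°, groundspeed 139.3 kt

Leg 1: heading=71.6°, groundspeed=200.3 kt
Leg 2: heading=223.0°, groundspeed=146.1 kt
Leg 3: heading=242.6°, groundspeed=156.6 kt
Leg 4: heading=79.6°, groundspeed=195.8 kt
Leg 5: heading=180.4°, groundspeed=139.3 kt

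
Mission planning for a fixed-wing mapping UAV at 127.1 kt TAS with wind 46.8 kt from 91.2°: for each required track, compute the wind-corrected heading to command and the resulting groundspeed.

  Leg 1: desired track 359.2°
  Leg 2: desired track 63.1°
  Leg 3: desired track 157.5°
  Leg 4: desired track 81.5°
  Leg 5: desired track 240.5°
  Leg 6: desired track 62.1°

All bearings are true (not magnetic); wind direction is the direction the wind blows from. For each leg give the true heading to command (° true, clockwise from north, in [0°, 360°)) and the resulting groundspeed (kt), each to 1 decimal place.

Leg 1: desired track 359.2°; wind correction +21.6° → command heading 20.8°, groundspeed 119.8 kt
Leg 2: desired track 63.1°; wind correction +10.0° → command heading 73.1°, groundspeed 83.9 kt
Leg 3: desired track 157.5°; wind correction -19.7° → command heading 137.8°, groundspeed 100.8 kt
Leg 4: desired track 81.5°; wind correction +3.6° → command heading 85.1°, groundspeed 80.7 kt
Leg 5: desired track 240.5°; wind correction -10.8° → command heading 229.7°, groundspeed 165.1 kt
Leg 6: desired track 62.1°; wind correction +10.3° → command heading 72.4°, groundspeed 84.2 kt

Leg 1: heading=20.8°, groundspeed=119.8 kt
Leg 2: heading=73.1°, groundspeed=83.9 kt
Leg 3: heading=137.8°, groundspeed=100.8 kt
Leg 4: heading=85.1°, groundspeed=80.7 kt
Leg 5: heading=229.7°, groundspeed=165.1 kt
Leg 6: heading=72.4°, groundspeed=84.2 kt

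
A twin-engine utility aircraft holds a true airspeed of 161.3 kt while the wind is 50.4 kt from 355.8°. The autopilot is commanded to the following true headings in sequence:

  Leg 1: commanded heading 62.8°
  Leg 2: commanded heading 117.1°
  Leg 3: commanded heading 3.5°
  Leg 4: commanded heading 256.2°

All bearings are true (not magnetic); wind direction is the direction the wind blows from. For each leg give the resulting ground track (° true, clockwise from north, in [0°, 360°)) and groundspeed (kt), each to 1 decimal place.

Leg 1: track=80.9°, groundspeed=149.0 kt
Leg 2: track=130.0°, groundspeed=192.4 kt
Leg 3: track=7.0°, groundspeed=111.6 kt
Leg 4: track=239.9°, groundspeed=176.8 kt

Leg 1: heading 62.8°; drift +18.1° → track 80.9°, groundspeed 149.0 kt
Leg 2: heading 117.1°; drift +12.9° → track 130.0°, groundspeed 192.4 kt
Leg 3: heading 3.5°; drift +3.5° → track 7.0°, groundspeed 111.6 kt
Leg 4: heading 256.2°; drift -16.3° → track 239.9°, groundspeed 176.8 kt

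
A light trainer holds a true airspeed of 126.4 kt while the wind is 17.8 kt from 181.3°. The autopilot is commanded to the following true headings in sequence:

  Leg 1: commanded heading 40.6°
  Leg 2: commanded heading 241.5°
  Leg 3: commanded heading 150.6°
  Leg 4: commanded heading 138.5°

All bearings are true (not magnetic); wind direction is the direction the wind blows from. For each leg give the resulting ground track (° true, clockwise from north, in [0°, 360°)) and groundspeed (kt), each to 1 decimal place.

Leg 1: heading 40.6°; drift -4.6° → track 36.0°, groundspeed 140.6 kt
Leg 2: heading 241.5°; drift +7.5° → track 249.0°, groundspeed 118.6 kt
Leg 3: heading 150.6°; drift -4.7° → track 145.9°, groundspeed 111.5 kt
Leg 4: heading 138.5°; drift -6.1° → track 132.4°, groundspeed 114.0 kt

Leg 1: track=36.0°, groundspeed=140.6 kt
Leg 2: track=249.0°, groundspeed=118.6 kt
Leg 3: track=145.9°, groundspeed=111.5 kt
Leg 4: track=132.4°, groundspeed=114.0 kt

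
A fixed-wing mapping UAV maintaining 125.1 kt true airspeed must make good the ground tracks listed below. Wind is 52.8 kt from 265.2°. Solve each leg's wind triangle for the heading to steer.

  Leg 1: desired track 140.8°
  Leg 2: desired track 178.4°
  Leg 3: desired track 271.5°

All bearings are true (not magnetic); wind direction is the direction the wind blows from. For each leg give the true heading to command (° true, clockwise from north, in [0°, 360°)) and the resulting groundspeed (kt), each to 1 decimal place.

Leg 1: desired track 140.8°; wind correction +20.4° → command heading 161.2°, groundspeed 147.1 kt
Leg 2: desired track 178.4°; wind correction +24.9° → command heading 203.3°, groundspeed 110.5 kt
Leg 3: desired track 271.5°; wind correction -2.7° → command heading 268.8°, groundspeed 72.5 kt

Leg 1: heading=161.2°, groundspeed=147.1 kt
Leg 2: heading=203.3°, groundspeed=110.5 kt
Leg 3: heading=268.8°, groundspeed=72.5 kt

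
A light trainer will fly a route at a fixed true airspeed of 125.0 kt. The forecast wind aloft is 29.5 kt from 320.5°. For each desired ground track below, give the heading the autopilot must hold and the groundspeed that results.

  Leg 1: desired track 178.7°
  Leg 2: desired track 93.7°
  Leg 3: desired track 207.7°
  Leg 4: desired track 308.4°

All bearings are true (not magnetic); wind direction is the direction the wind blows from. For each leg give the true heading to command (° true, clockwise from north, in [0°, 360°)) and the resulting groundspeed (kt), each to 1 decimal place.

Leg 1: heading=187.1°, groundspeed=146.8 kt
Leg 2: heading=83.8°, groundspeed=143.3 kt
Leg 3: heading=220.3°, groundspeed=133.4 kt
Leg 4: heading=311.2°, groundspeed=96.0 kt

Leg 1: desired track 178.7°; wind correction +8.4° → command heading 187.1°, groundspeed 146.8 kt
Leg 2: desired track 93.7°; wind correction -9.9° → command heading 83.8°, groundspeed 143.3 kt
Leg 3: desired track 207.7°; wind correction +12.6° → command heading 220.3°, groundspeed 133.4 kt
Leg 4: desired track 308.4°; wind correction +2.8° → command heading 311.2°, groundspeed 96.0 kt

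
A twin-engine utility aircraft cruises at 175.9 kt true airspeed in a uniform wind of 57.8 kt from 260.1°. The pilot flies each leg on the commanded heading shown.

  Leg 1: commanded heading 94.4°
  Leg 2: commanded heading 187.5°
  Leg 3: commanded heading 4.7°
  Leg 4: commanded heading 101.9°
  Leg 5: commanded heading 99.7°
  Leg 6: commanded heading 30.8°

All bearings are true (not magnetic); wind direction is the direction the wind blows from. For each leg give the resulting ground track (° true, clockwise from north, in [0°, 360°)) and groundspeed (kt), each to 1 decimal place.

Leg 1: track=90.9°, groundspeed=232.3 kt
Leg 2: track=168.3°, groundspeed=167.9 kt
Leg 3: track=21.1°, groundspeed=198.5 kt
Leg 4: track=96.6°, groundspeed=230.6 kt
Leg 5: track=94.9°, groundspeed=231.2 kt
Leg 6: track=42.4°, groundspeed=218.0 kt

Leg 1: heading 94.4°; drift -3.5° → track 90.9°, groundspeed 232.3 kt
Leg 2: heading 187.5°; drift -19.2° → track 168.3°, groundspeed 167.9 kt
Leg 3: heading 4.7°; drift +16.4° → track 21.1°, groundspeed 198.5 kt
Leg 4: heading 101.9°; drift -5.3° → track 96.6°, groundspeed 230.6 kt
Leg 5: heading 99.7°; drift -4.8° → track 94.9°, groundspeed 231.2 kt
Leg 6: heading 30.8°; drift +11.6° → track 42.4°, groundspeed 218.0 kt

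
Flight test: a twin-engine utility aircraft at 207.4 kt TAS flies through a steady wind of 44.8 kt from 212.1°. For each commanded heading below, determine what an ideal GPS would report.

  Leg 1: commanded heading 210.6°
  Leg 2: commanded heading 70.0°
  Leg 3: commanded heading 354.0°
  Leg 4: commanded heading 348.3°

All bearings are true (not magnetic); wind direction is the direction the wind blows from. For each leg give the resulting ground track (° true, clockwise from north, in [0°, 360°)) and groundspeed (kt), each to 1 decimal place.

Leg 1: track=210.2°, groundspeed=162.6 kt
Leg 2: track=63.5°, groundspeed=244.3 kt
Leg 3: track=0.5°, groundspeed=244.2 kt
Leg 4: track=355.7°, groundspeed=241.7 kt

Leg 1: heading 210.6°; drift -0.4° → track 210.2°, groundspeed 162.6 kt
Leg 2: heading 70.0°; drift -6.5° → track 63.5°, groundspeed 244.3 kt
Leg 3: heading 354.0°; drift +6.5° → track 0.5°, groundspeed 244.2 kt
Leg 4: heading 348.3°; drift +7.4° → track 355.7°, groundspeed 241.7 kt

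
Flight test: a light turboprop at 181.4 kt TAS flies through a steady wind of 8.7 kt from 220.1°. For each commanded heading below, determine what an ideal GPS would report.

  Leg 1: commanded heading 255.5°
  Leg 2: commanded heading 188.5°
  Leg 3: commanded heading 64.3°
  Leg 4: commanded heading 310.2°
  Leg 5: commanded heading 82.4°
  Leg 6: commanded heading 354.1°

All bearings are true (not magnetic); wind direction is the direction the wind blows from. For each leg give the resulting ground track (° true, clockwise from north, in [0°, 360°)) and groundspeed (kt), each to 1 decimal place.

Leg 1: heading 255.5°; drift +1.7° → track 257.2°, groundspeed 174.4 kt
Leg 2: heading 188.5°; drift -1.5° → track 187.0°, groundspeed 174.0 kt
Leg 3: heading 64.3°; drift -1.1° → track 63.2°, groundspeed 189.4 kt
Leg 4: heading 310.2°; drift +2.7° → track 312.9°, groundspeed 181.6 kt
Leg 5: heading 82.4°; drift -1.8° → track 80.6°, groundspeed 187.9 kt
Leg 6: heading 354.1°; drift +1.9° → track 356.0°, groundspeed 187.5 kt

Leg 1: track=257.2°, groundspeed=174.4 kt
Leg 2: track=187.0°, groundspeed=174.0 kt
Leg 3: track=63.2°, groundspeed=189.4 kt
Leg 4: track=312.9°, groundspeed=181.6 kt
Leg 5: track=80.6°, groundspeed=187.9 kt
Leg 6: track=356.0°, groundspeed=187.5 kt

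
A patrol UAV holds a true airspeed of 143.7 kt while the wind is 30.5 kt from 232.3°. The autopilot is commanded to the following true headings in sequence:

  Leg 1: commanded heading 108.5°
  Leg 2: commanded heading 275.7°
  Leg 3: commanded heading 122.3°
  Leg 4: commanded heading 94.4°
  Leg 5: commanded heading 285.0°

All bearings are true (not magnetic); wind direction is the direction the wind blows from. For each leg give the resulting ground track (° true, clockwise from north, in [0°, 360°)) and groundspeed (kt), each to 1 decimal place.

Leg 1: heading 108.5°; drift -9.0° → track 99.5°, groundspeed 162.7 kt
Leg 2: heading 275.7°; drift +9.8° → track 285.5°, groundspeed 123.3 kt
Leg 3: heading 122.3°; drift -10.5° → track 111.8°, groundspeed 156.8 kt
Leg 4: heading 94.4°; drift -7.0° → track 87.4°, groundspeed 167.6 kt
Leg 5: heading 285.0°; drift +11.0° → track 296.0°, groundspeed 127.5 kt

Leg 1: track=99.5°, groundspeed=162.7 kt
Leg 2: track=285.5°, groundspeed=123.3 kt
Leg 3: track=111.8°, groundspeed=156.8 kt
Leg 4: track=87.4°, groundspeed=167.6 kt
Leg 5: track=296.0°, groundspeed=127.5 kt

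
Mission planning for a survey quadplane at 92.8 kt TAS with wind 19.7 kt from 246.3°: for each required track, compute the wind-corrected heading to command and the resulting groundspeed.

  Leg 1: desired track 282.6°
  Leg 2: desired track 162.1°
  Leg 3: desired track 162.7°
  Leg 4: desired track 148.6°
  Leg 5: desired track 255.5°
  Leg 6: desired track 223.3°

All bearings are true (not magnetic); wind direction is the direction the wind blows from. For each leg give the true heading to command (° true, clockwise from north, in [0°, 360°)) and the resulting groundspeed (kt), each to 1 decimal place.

Leg 1: desired track 282.6°; wind correction -7.2° → command heading 275.4°, groundspeed 76.2 kt
Leg 2: desired track 162.1°; wind correction +12.2° → command heading 174.3°, groundspeed 88.7 kt
Leg 3: desired track 162.7°; wind correction +12.2° → command heading 174.9°, groundspeed 88.5 kt
Leg 4: desired track 148.6°; wind correction +12.1° → command heading 160.7°, groundspeed 93.4 kt
Leg 5: desired track 255.5°; wind correction -1.9° → command heading 253.6°, groundspeed 73.3 kt
Leg 6: desired track 223.3°; wind correction +4.8° → command heading 228.1°, groundspeed 74.3 kt

Leg 1: heading=275.4°, groundspeed=76.2 kt
Leg 2: heading=174.3°, groundspeed=88.7 kt
Leg 3: heading=174.9°, groundspeed=88.5 kt
Leg 4: heading=160.7°, groundspeed=93.4 kt
Leg 5: heading=253.6°, groundspeed=73.3 kt
Leg 6: heading=228.1°, groundspeed=74.3 kt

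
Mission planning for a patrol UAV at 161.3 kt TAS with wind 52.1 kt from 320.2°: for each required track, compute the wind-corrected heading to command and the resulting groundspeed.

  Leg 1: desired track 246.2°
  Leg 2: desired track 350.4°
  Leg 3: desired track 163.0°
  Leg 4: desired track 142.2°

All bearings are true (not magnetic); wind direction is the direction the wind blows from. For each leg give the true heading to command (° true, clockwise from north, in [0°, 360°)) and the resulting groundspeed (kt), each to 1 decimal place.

Leg 1: desired track 246.2°; wind correction +18.1° → command heading 264.3°, groundspeed 139.0 kt
Leg 2: desired track 350.4°; wind correction -9.4° → command heading 341.0°, groundspeed 114.1 kt
Leg 3: desired track 163.0°; wind correction +7.2° → command heading 170.2°, groundspeed 208.1 kt
Leg 4: desired track 142.2°; wind correction +0.6° → command heading 142.8°, groundspeed 213.4 kt

Leg 1: heading=264.3°, groundspeed=139.0 kt
Leg 2: heading=341.0°, groundspeed=114.1 kt
Leg 3: heading=170.2°, groundspeed=208.1 kt
Leg 4: heading=142.8°, groundspeed=213.4 kt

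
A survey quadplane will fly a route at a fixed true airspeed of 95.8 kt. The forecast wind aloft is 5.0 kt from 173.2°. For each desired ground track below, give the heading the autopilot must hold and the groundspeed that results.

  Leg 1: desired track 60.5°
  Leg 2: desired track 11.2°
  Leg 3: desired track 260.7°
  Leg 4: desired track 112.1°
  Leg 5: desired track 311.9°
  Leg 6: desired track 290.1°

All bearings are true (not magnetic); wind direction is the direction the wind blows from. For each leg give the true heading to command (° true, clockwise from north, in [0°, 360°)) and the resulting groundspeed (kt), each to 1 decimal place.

Leg 1: desired track 60.5°; wind correction +2.8° → command heading 63.3°, groundspeed 97.6 kt
Leg 2: desired track 11.2°; wind correction +0.9° → command heading 12.1°, groundspeed 100.5 kt
Leg 3: desired track 260.7°; wind correction -3.0° → command heading 257.7°, groundspeed 95.5 kt
Leg 4: desired track 112.1°; wind correction +2.6° → command heading 114.7°, groundspeed 93.3 kt
Leg 5: desired track 311.9°; wind correction -2.0° → command heading 309.9°, groundspeed 99.5 kt
Leg 6: desired track 290.1°; wind correction -2.7° → command heading 287.4°, groundspeed 98.0 kt

Leg 1: heading=63.3°, groundspeed=97.6 kt
Leg 2: heading=12.1°, groundspeed=100.5 kt
Leg 3: heading=257.7°, groundspeed=95.5 kt
Leg 4: heading=114.7°, groundspeed=93.3 kt
Leg 5: heading=309.9°, groundspeed=99.5 kt
Leg 6: heading=287.4°, groundspeed=98.0 kt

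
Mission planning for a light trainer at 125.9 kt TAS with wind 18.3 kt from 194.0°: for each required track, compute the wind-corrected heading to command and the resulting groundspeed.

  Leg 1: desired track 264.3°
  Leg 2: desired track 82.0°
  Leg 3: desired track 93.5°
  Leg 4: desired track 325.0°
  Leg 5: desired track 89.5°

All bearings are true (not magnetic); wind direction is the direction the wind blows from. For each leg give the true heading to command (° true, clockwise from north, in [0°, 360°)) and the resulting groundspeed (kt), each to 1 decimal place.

Leg 1: heading=256.4°, groundspeed=118.5 kt
Leg 2: heading=89.7°, groundspeed=131.6 kt
Leg 3: heading=101.7°, groundspeed=127.9 kt
Leg 4: heading=318.7°, groundspeed=137.1 kt
Leg 5: heading=97.6°, groundspeed=129.2 kt

Leg 1: desired track 264.3°; wind correction -7.9° → command heading 256.4°, groundspeed 118.5 kt
Leg 2: desired track 82.0°; wind correction +7.7° → command heading 89.7°, groundspeed 131.6 kt
Leg 3: desired track 93.5°; wind correction +8.2° → command heading 101.7°, groundspeed 127.9 kt
Leg 4: desired track 325.0°; wind correction -6.3° → command heading 318.7°, groundspeed 137.1 kt
Leg 5: desired track 89.5°; wind correction +8.1° → command heading 97.6°, groundspeed 129.2 kt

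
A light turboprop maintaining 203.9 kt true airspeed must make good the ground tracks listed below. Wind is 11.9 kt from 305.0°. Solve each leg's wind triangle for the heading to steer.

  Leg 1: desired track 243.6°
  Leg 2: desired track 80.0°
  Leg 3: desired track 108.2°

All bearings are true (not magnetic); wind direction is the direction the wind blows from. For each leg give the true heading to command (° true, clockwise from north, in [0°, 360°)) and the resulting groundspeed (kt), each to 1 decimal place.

Leg 1: heading=246.5°, groundspeed=197.9 kt
Leg 2: heading=77.6°, groundspeed=212.1 kt
Leg 3: heading=107.2°, groundspeed=215.3 kt

Leg 1: desired track 243.6°; wind correction +2.9° → command heading 246.5°, groundspeed 197.9 kt
Leg 2: desired track 80.0°; wind correction -2.4° → command heading 77.6°, groundspeed 212.1 kt
Leg 3: desired track 108.2°; wind correction -1.0° → command heading 107.2°, groundspeed 215.3 kt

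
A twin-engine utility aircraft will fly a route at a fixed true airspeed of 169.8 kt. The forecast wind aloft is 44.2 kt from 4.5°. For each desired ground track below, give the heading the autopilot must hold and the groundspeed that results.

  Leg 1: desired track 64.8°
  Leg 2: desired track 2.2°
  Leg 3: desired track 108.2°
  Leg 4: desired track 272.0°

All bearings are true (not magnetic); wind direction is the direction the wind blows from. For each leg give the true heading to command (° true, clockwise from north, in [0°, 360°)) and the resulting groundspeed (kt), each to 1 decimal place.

Leg 1: heading=51.7°, groundspeed=143.5 kt
Leg 2: heading=2.8°, groundspeed=125.6 kt
Leg 3: heading=93.6°, groundspeed=174.7 kt
Leg 4: heading=287.1°, groundspeed=165.9 kt

Leg 1: desired track 64.8°; wind correction -13.1° → command heading 51.7°, groundspeed 143.5 kt
Leg 2: desired track 2.2°; wind correction +0.6° → command heading 2.8°, groundspeed 125.6 kt
Leg 3: desired track 108.2°; wind correction -14.6° → command heading 93.6°, groundspeed 174.7 kt
Leg 4: desired track 272.0°; wind correction +15.1° → command heading 287.1°, groundspeed 165.9 kt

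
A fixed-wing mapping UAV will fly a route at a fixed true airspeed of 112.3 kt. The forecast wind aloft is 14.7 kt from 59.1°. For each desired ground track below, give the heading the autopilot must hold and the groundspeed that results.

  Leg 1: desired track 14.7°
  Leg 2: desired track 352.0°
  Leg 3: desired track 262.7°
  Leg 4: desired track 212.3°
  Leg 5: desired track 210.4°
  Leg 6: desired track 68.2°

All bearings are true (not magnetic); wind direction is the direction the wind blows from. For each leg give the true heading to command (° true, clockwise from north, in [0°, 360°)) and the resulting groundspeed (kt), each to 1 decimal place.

Leg 1: desired track 14.7°; wind correction +5.3° → command heading 20.0°, groundspeed 101.3 kt
Leg 2: desired track 352.0°; wind correction +6.9° → command heading 358.9°, groundspeed 105.8 kt
Leg 3: desired track 262.7°; wind correction +3.0° → command heading 265.7°, groundspeed 125.6 kt
Leg 4: desired track 212.3°; wind correction -3.4° → command heading 208.9°, groundspeed 125.2 kt
Leg 5: desired track 210.4°; wind correction -3.6° → command heading 206.8°, groundspeed 125.0 kt
Leg 6: desired track 68.2°; wind correction -1.2° → command heading 67.0°, groundspeed 97.8 kt

Leg 1: heading=20.0°, groundspeed=101.3 kt
Leg 2: heading=358.9°, groundspeed=105.8 kt
Leg 3: heading=265.7°, groundspeed=125.6 kt
Leg 4: heading=208.9°, groundspeed=125.2 kt
Leg 5: heading=206.8°, groundspeed=125.0 kt
Leg 6: heading=67.0°, groundspeed=97.8 kt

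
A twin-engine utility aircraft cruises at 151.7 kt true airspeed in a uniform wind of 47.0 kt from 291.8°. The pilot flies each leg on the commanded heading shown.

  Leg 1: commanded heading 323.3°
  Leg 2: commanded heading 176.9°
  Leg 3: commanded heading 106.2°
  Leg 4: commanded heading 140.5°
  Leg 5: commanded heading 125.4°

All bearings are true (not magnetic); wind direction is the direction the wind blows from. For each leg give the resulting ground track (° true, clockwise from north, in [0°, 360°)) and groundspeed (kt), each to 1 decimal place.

Leg 1: track=335.7°, groundspeed=114.3 kt
Leg 2: track=162.9°, groundspeed=176.7 kt
Leg 3: track=107.5°, groundspeed=198.5 kt
Leg 4: track=133.8°, groundspeed=194.2 kt
Leg 5: track=122.2°, groundspeed=197.7 kt

Leg 1: heading 323.3°; drift +12.4° → track 335.7°, groundspeed 114.3 kt
Leg 2: heading 176.9°; drift -14.0° → track 162.9°, groundspeed 176.7 kt
Leg 3: heading 106.2°; drift +1.3° → track 107.5°, groundspeed 198.5 kt
Leg 4: heading 140.5°; drift -6.7° → track 133.8°, groundspeed 194.2 kt
Leg 5: heading 125.4°; drift -3.2° → track 122.2°, groundspeed 197.7 kt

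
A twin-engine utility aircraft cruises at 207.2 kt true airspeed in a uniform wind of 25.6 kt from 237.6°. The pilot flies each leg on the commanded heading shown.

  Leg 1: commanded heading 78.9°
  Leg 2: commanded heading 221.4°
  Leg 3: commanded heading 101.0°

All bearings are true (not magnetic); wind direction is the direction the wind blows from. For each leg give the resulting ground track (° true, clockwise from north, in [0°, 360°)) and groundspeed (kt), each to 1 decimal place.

Leg 1: heading 78.9°; drift -2.3° → track 76.6°, groundspeed 231.2 kt
Leg 2: heading 221.4°; drift -2.2° → track 219.2°, groundspeed 182.8 kt
Leg 3: heading 101.0°; drift -4.5° → track 96.5°, groundspeed 226.5 kt

Leg 1: track=76.6°, groundspeed=231.2 kt
Leg 2: track=219.2°, groundspeed=182.8 kt
Leg 3: track=96.5°, groundspeed=226.5 kt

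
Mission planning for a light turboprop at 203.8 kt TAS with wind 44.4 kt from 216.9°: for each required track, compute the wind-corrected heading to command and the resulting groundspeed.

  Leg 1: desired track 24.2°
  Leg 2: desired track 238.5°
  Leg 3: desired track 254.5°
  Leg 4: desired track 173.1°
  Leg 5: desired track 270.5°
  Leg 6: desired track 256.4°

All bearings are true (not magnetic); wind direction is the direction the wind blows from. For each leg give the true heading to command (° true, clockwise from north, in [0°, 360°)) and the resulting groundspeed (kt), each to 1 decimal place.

Leg 1: desired track 24.2°; wind correction -2.7° → command heading 21.5°, groundspeed 246.9 kt
Leg 2: desired track 238.5°; wind correction -4.6° → command heading 233.9°, groundspeed 161.9 kt
Leg 3: desired track 254.5°; wind correction -7.6° → command heading 246.9°, groundspeed 166.8 kt
Leg 4: desired track 173.1°; wind correction +8.7° → command heading 181.8°, groundspeed 169.4 kt
Leg 5: desired track 270.5°; wind correction -10.1° → command heading 260.4°, groundspeed 174.3 kt
Leg 6: desired track 256.4°; wind correction -8.0° → command heading 248.4°, groundspeed 167.6 kt

Leg 1: heading=21.5°, groundspeed=246.9 kt
Leg 2: heading=233.9°, groundspeed=161.9 kt
Leg 3: heading=246.9°, groundspeed=166.8 kt
Leg 4: heading=181.8°, groundspeed=169.4 kt
Leg 5: heading=260.4°, groundspeed=174.3 kt
Leg 6: heading=248.4°, groundspeed=167.6 kt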